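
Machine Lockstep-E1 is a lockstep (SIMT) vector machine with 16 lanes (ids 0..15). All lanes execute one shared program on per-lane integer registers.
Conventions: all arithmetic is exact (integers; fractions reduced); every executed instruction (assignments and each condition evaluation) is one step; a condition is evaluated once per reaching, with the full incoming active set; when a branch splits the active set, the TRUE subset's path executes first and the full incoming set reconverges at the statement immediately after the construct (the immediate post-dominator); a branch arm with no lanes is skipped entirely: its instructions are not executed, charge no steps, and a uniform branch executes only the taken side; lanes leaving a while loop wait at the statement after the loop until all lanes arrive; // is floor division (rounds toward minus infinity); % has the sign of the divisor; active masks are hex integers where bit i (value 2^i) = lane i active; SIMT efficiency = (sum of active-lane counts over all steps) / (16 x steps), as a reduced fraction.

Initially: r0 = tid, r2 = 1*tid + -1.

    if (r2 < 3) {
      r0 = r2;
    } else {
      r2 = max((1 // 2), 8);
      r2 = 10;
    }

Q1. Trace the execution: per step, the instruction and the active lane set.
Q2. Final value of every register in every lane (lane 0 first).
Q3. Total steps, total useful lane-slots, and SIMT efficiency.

step 0: eval (r2 < 3)                0xffff
step 1: r0 <- r2                     0x000f
step 2: r2 <- max((1 // 2), 8)       0xfff0
step 3: r2 <- 10                     0xfff0

Answer: 4 steps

r0: -1,0,1,2,4,5,6,7,8,9,10,11,12,13,14,15
r2: -1,0,1,2,10,10,10,10,10,10,10,10,10,10,10,10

steps = 4; useful = 44; efficiency = 44/64 = 11/16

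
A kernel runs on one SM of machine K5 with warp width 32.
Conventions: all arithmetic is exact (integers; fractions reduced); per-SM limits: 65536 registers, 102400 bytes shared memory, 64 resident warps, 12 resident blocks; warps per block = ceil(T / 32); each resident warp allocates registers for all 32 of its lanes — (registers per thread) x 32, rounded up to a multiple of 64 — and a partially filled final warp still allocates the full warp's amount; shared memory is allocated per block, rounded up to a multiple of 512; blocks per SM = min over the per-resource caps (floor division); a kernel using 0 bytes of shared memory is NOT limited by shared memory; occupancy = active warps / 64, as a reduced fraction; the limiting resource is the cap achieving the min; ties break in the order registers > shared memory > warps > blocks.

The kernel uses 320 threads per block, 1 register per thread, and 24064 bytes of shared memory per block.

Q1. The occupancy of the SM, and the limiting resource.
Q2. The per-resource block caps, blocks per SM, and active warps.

Answer: occupancy 5/8, limited by shared memory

registers: 102 blocks
shared memory: 4 blocks
warps: 6 blocks
blocks: 12 blocks

Answer: 4 blocks, 40 active warps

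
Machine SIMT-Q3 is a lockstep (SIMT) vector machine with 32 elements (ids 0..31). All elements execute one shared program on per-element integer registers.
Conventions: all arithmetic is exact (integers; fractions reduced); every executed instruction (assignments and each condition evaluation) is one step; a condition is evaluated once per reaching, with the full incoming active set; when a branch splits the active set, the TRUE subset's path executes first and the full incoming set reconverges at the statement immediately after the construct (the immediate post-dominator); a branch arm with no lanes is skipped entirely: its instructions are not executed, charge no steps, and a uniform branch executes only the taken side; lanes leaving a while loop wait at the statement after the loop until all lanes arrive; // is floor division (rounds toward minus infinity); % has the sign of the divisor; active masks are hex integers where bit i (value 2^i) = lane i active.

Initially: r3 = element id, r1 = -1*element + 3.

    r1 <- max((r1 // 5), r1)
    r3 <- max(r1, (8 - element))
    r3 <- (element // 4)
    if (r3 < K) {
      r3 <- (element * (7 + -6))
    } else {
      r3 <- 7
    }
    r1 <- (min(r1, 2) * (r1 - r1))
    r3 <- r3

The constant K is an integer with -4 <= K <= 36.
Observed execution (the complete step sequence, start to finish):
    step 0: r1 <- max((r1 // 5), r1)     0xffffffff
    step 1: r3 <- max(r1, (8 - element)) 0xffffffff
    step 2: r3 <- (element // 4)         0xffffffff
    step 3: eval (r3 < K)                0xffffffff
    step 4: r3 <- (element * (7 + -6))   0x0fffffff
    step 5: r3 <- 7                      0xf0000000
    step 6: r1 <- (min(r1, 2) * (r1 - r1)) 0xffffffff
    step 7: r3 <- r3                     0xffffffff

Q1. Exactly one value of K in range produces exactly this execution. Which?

Answer: K = 7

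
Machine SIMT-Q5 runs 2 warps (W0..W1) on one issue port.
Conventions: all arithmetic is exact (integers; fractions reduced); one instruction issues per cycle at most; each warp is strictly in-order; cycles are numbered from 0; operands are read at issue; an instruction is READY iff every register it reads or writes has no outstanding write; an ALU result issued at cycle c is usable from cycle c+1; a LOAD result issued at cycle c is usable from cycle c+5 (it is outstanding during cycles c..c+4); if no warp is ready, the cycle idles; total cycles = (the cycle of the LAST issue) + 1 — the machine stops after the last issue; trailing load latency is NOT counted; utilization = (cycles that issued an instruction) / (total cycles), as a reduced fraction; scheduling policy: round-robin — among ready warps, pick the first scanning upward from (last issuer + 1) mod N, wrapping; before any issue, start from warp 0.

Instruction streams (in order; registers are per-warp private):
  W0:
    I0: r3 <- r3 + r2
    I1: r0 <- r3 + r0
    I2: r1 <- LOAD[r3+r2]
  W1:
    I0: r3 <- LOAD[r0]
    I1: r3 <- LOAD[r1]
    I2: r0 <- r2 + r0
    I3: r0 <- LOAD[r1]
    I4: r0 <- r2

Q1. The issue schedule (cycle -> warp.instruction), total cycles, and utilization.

cycle 0: W0.I0
cycle 1: W1.I0
cycle 2: W0.I1
cycle 3: W0.I2
cycle 4: idle
cycle 5: idle
cycle 6: W1.I1
cycle 7: W1.I2
cycle 8: W1.I3
cycle 9: idle
cycle 10: idle
cycle 11: idle
cycle 12: idle
cycle 13: W1.I4

Answer: 14 cycles, utilization 4/7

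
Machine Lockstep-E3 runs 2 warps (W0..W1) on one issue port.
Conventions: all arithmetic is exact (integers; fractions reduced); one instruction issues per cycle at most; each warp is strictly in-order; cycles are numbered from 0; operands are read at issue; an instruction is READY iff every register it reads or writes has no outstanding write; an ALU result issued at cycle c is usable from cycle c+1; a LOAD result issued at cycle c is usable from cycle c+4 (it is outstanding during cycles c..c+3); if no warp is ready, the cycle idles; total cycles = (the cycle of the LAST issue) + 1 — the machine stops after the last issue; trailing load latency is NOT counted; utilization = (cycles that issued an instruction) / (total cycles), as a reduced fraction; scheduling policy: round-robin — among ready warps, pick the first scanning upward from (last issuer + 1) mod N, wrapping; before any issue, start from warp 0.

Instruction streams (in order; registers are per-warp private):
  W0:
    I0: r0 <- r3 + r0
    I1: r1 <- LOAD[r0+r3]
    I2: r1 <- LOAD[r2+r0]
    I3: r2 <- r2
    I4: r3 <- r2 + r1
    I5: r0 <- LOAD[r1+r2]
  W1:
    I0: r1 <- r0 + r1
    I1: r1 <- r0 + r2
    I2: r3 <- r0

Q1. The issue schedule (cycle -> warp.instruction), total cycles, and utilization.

cycle 0: W0.I0
cycle 1: W1.I0
cycle 2: W0.I1
cycle 3: W1.I1
cycle 4: W1.I2
cycle 5: idle
cycle 6: W0.I2
cycle 7: W0.I3
cycle 8: idle
cycle 9: idle
cycle 10: W0.I4
cycle 11: W0.I5

Answer: 12 cycles, utilization 3/4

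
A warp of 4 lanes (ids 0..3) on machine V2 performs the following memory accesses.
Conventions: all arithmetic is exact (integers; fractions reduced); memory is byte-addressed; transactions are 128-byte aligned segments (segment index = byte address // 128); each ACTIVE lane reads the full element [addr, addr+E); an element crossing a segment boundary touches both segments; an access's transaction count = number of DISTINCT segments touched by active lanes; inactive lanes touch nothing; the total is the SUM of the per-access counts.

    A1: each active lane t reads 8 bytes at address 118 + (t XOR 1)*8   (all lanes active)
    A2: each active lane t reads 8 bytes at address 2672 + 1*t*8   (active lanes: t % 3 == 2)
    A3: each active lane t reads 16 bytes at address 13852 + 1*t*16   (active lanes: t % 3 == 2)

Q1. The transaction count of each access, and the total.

A1: 2 transactions
A2: 1 transaction
A3: 1 transaction

Answer: 2,1,1; total 4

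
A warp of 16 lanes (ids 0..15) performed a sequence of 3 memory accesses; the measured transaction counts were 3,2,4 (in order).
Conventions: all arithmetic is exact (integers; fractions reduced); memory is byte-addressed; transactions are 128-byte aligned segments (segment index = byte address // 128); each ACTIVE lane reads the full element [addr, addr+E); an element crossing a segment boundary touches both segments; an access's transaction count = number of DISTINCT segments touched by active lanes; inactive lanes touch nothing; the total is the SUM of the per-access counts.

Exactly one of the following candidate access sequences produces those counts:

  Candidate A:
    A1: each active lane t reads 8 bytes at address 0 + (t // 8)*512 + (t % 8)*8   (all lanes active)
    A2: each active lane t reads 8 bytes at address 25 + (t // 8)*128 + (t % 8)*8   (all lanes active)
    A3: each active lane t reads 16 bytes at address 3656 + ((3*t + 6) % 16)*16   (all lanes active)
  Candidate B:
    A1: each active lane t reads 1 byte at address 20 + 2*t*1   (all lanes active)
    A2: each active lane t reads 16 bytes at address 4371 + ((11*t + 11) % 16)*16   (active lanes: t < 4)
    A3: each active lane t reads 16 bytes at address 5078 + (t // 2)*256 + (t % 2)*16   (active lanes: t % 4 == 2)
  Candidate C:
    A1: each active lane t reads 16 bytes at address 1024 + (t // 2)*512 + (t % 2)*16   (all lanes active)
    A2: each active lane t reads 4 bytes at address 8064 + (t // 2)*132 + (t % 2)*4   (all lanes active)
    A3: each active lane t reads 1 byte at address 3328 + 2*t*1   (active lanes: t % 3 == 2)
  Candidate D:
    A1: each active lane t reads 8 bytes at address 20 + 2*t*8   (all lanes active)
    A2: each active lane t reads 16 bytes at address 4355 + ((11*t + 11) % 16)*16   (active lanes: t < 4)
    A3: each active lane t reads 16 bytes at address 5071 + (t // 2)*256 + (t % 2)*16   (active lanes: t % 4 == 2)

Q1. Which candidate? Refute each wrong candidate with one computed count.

A: A1 gives 2 transactions, not 3
B: A1 gives 1 transaction, not 3
C: A1 gives 8 transactions, not 3
D: all counts match (3,2,4)

Answer: D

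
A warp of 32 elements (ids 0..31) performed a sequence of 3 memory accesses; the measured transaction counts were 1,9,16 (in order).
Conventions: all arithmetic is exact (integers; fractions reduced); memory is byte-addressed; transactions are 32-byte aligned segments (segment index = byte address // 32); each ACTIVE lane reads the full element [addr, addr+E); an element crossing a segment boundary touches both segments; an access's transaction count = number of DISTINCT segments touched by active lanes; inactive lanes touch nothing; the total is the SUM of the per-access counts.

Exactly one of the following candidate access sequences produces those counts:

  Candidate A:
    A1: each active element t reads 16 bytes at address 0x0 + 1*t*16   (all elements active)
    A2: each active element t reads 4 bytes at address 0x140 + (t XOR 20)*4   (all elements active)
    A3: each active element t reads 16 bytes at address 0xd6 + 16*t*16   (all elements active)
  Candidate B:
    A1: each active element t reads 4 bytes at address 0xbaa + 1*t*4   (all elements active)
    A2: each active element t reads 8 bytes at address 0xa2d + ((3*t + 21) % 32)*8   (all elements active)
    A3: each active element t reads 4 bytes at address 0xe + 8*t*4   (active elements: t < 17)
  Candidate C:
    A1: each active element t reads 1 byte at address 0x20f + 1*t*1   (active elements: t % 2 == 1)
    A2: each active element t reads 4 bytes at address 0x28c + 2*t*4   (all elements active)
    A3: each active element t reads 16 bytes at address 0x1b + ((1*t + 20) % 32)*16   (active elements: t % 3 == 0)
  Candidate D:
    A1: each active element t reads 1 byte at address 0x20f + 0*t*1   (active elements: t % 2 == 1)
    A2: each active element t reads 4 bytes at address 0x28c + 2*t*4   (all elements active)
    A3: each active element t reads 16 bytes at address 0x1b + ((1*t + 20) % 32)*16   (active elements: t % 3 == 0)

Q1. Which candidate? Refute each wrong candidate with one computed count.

A: A1 gives 16 transactions, not 1
B: A1 gives 5 transactions, not 1
C: A1 gives 2 transactions, not 1
D: all counts match (1,9,16)

Answer: D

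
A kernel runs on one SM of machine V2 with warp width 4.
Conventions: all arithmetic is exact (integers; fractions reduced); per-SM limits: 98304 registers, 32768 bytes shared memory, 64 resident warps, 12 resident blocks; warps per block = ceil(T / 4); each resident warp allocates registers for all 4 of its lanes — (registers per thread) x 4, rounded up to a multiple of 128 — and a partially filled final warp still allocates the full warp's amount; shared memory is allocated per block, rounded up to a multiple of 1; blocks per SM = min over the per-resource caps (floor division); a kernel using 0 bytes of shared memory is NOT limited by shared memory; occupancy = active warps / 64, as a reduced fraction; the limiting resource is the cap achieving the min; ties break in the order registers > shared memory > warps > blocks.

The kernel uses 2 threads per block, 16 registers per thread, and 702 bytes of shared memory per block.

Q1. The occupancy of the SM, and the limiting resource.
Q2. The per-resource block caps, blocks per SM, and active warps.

Answer: occupancy 3/16, limited by blocks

registers: 768 blocks
shared memory: 46 blocks
warps: 64 blocks
blocks: 12 blocks

Answer: 12 blocks, 12 active warps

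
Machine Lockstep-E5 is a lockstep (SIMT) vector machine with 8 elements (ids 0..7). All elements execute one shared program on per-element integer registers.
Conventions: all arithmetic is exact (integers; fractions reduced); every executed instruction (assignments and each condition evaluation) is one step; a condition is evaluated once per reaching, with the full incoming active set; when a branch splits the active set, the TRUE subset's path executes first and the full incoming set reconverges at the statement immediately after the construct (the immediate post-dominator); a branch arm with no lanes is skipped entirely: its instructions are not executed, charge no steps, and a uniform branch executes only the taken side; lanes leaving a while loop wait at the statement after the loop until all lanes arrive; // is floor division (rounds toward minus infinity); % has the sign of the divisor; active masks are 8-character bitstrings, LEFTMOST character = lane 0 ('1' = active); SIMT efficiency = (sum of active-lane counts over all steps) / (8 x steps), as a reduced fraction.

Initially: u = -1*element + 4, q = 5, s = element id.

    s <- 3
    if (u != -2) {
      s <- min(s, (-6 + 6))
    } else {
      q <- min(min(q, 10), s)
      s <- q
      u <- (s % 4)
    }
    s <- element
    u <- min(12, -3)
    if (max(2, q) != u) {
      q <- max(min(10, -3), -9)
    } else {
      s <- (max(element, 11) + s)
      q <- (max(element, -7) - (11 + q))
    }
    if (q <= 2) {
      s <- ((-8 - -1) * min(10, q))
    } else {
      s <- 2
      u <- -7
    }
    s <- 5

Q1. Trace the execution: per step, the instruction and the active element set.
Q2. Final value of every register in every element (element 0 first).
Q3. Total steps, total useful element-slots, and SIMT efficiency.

step 0: s <- 3                       11111111
step 1: eval (u != -2)               11111111
step 2: s <- min(s, (-6 + 6))        11111101
step 3: q <- min(min(q, 10), s)      00000010
step 4: s <- q                       00000010
step 5: u <- (s % 4)                 00000010
step 6: s <- element                 11111111
step 7: u <- min(12, -3)             11111111
step 8: eval (max(2, q) != u)        11111111
step 9: q <- max(min(10, -3), -9)    11111111
step 10: eval (q <= 2)                11111111
step 11: s <- ((-8 - -1) * min(10, q)) 11111111
step 12: s <- 5                       11111111

Answer: 13 steps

u: -3,-3,-3,-3,-3,-3,-3,-3
q: -3,-3,-3,-3,-3,-3,-3,-3
s: 5,5,5,5,5,5,5,5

steps = 13; useful = 82; efficiency = 82/104 = 41/52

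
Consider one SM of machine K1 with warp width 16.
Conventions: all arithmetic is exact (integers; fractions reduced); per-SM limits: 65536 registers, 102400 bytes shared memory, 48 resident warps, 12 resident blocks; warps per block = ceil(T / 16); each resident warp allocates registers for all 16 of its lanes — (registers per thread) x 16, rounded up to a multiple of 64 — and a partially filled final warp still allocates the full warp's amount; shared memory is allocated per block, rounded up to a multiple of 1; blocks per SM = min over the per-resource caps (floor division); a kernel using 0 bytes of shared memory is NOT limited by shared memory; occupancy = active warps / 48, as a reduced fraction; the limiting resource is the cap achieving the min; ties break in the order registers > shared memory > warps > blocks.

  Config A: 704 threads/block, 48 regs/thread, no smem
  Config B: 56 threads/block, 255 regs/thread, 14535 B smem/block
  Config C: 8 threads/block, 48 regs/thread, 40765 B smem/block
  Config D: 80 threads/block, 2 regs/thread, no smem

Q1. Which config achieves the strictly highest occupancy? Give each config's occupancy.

occupancies: A 11/12, B 1/3, C 1/24, D 15/16

Answer: D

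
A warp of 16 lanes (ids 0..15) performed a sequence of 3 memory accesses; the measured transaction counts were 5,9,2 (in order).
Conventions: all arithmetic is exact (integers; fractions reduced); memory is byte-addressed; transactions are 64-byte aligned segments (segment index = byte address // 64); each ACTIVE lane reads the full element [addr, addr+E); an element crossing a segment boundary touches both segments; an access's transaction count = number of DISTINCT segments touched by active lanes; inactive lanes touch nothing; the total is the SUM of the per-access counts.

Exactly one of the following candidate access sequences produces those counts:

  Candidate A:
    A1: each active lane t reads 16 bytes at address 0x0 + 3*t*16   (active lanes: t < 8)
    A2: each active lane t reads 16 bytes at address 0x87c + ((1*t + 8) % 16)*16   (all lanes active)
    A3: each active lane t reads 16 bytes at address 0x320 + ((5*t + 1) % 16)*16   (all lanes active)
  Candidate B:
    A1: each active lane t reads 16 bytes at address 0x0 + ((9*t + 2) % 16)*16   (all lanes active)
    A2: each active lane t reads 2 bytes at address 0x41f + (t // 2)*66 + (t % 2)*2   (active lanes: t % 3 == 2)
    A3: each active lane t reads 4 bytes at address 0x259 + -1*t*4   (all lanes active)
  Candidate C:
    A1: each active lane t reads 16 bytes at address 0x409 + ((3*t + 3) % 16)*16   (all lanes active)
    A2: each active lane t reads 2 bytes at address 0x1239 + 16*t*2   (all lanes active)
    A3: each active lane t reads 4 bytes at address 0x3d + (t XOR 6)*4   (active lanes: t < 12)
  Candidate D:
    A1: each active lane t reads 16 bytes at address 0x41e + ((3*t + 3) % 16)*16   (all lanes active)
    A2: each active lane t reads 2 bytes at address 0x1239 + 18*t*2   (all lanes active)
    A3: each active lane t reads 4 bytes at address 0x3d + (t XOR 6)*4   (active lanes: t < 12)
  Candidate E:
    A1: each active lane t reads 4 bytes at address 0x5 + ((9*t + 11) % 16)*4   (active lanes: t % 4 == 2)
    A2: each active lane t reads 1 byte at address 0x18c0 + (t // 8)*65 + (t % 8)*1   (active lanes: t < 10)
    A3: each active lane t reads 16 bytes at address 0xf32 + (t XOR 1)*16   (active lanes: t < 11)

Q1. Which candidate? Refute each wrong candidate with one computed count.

A: A1 gives 6 transactions, not 5
B: A1 gives 4 transactions, not 5
D: A2 gives 10 transactions, not 9
E: A1 gives 1 transaction, not 5
C: all counts match (5,9,2)

Answer: C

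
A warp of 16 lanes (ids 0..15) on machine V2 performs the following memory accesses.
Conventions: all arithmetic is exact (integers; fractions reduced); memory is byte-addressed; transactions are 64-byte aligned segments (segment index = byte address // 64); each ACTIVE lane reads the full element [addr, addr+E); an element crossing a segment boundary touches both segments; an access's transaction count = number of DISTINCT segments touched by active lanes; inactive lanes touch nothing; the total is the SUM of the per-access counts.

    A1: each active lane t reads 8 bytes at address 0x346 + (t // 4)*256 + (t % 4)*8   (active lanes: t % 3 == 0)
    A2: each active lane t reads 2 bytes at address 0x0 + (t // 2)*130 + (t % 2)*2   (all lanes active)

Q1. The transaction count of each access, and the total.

A1: 4 transactions
A2: 8 transactions

Answer: 4,8; total 12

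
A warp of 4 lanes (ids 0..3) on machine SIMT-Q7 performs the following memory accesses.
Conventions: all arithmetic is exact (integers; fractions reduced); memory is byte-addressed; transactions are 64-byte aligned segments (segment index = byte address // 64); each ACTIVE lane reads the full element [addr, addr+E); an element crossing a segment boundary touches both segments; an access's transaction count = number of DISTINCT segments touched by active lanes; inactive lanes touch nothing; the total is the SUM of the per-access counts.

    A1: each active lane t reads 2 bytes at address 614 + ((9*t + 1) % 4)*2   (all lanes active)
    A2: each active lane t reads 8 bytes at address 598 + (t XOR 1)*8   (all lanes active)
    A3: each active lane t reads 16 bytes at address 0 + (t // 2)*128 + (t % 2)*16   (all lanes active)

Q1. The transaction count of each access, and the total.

A1: 1 transaction
A2: 1 transaction
A3: 2 transactions

Answer: 1,1,2; total 4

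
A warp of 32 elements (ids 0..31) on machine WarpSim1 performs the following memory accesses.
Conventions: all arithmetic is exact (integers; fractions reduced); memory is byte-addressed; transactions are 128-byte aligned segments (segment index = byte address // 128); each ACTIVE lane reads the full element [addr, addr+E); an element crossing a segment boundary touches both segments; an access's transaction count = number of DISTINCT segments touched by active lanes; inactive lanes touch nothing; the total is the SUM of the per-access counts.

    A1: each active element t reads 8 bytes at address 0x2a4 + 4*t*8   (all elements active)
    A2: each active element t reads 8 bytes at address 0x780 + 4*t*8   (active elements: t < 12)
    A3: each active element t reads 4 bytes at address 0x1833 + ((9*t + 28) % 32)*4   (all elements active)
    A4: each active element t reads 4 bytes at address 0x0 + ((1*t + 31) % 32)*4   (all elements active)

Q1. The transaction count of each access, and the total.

A1: 9 transactions
A2: 3 transactions
A3: 2 transactions
A4: 1 transaction

Answer: 9,3,2,1; total 15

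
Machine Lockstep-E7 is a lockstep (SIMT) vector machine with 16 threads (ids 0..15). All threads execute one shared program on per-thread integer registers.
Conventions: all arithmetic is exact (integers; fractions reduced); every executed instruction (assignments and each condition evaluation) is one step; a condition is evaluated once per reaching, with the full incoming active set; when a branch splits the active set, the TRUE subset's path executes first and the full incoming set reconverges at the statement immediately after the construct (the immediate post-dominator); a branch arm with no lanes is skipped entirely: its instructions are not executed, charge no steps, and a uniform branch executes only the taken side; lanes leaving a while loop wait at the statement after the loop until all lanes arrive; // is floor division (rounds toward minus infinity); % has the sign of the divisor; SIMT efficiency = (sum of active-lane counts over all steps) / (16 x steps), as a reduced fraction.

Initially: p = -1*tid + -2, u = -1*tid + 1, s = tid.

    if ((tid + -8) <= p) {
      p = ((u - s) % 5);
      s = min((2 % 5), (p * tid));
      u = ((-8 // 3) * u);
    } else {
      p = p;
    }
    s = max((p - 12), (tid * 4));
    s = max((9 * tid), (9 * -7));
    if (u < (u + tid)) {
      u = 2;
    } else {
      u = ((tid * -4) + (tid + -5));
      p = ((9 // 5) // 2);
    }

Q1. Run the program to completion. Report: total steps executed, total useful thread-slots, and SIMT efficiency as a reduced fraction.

Answer: 11 steps, 105 useful, 105/176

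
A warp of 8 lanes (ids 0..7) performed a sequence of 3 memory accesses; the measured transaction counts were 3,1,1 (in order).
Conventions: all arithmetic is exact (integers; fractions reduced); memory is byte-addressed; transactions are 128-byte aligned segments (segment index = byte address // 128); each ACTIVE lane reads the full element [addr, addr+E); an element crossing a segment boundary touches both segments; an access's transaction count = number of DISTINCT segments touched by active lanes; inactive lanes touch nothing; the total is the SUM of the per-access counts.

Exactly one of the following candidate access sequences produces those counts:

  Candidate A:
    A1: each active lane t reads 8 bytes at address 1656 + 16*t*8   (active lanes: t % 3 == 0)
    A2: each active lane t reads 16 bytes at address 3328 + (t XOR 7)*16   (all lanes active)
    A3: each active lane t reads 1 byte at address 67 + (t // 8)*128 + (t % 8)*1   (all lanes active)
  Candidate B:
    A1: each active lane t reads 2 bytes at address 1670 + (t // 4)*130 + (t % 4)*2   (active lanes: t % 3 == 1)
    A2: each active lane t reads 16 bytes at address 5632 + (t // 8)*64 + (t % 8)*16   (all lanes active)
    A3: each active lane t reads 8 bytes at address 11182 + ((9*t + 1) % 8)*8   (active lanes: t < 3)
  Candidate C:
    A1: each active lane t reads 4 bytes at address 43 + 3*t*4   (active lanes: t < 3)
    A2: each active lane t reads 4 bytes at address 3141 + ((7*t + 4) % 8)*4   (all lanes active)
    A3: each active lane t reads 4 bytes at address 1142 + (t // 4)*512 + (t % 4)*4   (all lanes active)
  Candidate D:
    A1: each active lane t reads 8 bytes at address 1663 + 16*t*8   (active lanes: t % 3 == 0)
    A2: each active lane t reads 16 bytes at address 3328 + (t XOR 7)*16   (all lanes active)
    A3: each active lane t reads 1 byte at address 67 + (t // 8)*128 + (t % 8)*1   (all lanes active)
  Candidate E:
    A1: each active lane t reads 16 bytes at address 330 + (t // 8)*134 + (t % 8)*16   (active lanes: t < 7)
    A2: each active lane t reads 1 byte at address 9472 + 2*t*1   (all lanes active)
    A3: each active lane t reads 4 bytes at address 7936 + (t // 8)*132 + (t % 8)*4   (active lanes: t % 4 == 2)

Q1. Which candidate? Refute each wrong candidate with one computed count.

B: A1 gives 2 transactions, not 3
C: A1 gives 1 transaction, not 3
D: A1 gives 6 transactions, not 3
E: A1 gives 2 transactions, not 3
A: all counts match (3,1,1)

Answer: A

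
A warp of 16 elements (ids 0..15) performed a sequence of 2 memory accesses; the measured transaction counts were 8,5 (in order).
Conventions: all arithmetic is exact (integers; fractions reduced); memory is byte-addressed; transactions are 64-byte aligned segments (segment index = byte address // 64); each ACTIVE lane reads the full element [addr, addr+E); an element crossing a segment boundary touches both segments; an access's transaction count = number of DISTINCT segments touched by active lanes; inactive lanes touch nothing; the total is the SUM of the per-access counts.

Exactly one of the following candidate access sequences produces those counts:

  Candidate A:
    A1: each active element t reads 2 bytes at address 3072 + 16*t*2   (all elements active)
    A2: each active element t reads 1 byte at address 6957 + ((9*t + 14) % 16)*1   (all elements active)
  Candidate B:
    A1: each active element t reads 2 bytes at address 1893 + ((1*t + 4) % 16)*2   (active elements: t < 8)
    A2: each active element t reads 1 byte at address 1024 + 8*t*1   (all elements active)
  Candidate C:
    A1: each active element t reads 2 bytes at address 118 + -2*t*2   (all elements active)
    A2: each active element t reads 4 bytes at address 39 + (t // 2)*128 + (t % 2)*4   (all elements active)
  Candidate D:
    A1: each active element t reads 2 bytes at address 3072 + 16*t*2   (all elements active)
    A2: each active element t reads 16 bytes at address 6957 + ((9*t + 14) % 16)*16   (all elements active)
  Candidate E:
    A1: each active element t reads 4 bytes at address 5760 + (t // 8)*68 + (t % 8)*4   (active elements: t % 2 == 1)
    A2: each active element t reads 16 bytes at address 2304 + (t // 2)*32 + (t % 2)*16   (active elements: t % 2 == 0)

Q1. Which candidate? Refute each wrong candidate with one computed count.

A: A2 gives 1 transaction, not 5
B: A1 gives 1 transaction, not 8
C: A1 gives 2 transactions, not 8
E: A1 gives 2 transactions, not 8
D: all counts match (8,5)

Answer: D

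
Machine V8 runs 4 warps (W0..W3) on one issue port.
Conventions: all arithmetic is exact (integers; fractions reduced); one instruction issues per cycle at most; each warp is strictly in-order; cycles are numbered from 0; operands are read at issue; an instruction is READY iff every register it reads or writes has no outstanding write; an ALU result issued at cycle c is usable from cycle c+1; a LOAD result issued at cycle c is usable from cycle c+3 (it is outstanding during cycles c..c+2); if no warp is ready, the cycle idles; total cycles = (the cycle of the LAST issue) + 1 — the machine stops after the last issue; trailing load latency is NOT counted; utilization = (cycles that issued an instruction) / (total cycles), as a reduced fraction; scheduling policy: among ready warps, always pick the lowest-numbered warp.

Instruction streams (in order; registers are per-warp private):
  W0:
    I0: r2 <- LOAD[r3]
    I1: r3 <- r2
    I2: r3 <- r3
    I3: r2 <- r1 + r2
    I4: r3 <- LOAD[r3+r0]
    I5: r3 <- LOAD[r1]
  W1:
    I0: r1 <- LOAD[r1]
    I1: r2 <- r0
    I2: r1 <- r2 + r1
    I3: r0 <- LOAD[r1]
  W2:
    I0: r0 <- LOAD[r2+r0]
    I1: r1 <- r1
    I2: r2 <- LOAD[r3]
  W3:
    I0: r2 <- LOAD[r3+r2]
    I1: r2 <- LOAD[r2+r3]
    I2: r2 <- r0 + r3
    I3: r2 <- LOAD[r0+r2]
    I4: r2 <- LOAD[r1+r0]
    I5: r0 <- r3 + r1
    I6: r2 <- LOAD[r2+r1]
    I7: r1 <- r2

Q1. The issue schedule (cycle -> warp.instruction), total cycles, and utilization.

cycle 0: W0.I0
cycle 1: W1.I0
cycle 2: W1.I1
cycle 3: W0.I1
cycle 4: W0.I2
cycle 5: W0.I3
cycle 6: W0.I4
cycle 7: W1.I2
cycle 8: W1.I3
cycle 9: W0.I5
cycle 10: W2.I0
cycle 11: W2.I1
cycle 12: W2.I2
cycle 13: W3.I0
cycle 14: idle
cycle 15: idle
cycle 16: W3.I1
cycle 17: idle
cycle 18: idle
cycle 19: W3.I2
cycle 20: W3.I3
cycle 21: idle
cycle 22: idle
cycle 23: W3.I4
cycle 24: W3.I5
cycle 25: idle
cycle 26: W3.I6
cycle 27: idle
cycle 28: idle
cycle 29: W3.I7

Answer: 30 cycles, utilization 7/10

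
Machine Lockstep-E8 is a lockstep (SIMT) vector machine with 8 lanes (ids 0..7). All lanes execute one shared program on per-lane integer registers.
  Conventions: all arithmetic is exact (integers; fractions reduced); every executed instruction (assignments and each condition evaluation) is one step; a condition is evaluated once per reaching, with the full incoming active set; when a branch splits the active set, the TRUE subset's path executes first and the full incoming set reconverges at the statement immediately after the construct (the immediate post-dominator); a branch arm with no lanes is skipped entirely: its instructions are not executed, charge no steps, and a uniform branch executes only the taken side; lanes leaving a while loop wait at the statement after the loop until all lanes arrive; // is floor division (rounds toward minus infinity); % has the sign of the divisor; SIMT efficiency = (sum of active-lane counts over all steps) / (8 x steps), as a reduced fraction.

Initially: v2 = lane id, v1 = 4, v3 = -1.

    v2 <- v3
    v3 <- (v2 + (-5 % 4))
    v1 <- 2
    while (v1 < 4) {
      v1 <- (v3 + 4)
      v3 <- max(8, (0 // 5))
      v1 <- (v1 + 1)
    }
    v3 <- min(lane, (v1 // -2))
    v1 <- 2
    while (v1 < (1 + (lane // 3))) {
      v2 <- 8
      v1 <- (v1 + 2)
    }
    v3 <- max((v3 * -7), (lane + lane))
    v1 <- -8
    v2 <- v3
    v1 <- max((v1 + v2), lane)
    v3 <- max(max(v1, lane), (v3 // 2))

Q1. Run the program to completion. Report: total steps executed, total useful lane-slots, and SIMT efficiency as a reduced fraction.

Answer: 19 steps, 134 useful, 67/76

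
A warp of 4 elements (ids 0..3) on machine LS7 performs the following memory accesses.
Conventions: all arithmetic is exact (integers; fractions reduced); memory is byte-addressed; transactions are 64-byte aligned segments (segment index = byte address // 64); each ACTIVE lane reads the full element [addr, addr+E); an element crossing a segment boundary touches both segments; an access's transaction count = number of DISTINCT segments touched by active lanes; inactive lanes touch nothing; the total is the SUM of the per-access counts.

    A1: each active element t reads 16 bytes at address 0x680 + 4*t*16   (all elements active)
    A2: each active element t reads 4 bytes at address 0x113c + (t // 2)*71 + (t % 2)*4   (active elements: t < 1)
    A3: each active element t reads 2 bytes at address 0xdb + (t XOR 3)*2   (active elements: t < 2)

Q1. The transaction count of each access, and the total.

A1: 4 transactions
A2: 1 transaction
A3: 1 transaction

Answer: 4,1,1; total 6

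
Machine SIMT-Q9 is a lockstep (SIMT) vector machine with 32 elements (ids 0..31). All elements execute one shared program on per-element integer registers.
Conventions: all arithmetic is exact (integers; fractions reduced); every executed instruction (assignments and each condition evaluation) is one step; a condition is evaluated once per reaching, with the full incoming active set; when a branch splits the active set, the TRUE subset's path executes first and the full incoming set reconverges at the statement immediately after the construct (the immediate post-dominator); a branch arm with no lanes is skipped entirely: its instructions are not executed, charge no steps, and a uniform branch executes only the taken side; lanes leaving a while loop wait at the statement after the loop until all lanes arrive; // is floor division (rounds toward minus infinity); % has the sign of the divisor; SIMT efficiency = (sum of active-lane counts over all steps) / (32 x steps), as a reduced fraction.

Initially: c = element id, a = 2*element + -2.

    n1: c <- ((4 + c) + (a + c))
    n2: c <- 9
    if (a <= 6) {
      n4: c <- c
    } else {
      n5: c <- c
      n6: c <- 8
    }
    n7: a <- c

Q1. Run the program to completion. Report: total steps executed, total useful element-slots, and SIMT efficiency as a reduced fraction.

Answer: 7 steps, 187 useful, 187/224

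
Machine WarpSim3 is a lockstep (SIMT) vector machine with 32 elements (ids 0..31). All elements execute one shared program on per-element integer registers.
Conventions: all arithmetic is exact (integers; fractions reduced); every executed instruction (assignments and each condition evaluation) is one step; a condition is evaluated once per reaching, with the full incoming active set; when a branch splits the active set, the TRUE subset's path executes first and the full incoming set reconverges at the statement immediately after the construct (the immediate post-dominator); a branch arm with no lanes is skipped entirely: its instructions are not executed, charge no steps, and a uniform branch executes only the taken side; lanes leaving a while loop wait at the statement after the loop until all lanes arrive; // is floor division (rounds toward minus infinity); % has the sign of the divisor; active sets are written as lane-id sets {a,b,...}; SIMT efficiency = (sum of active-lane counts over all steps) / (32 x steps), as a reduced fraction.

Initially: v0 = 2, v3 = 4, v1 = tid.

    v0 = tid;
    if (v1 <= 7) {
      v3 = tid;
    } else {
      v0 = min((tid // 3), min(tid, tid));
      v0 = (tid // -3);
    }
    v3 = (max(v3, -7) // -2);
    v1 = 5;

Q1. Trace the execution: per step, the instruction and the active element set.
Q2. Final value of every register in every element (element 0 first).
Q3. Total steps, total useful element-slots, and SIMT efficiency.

step 0: v0 <- tid                    {0,1,2,3,4,5,6,7,8,9,10,11,12,13,14,15,16,17,18,19,20,21,22,23,24,25,26,27,28,29,30,31}
step 1: eval (v1 <= 7)               {0,1,2,3,4,5,6,7,8,9,10,11,12,13,14,15,16,17,18,19,20,21,22,23,24,25,26,27,28,29,30,31}
step 2: v3 <- tid                    {0,1,2,3,4,5,6,7}
step 3: v0 <- min((tid // 3), min(tid, tid)) {8,9,10,11,12,13,14,15,16,17,18,19,20,21,22,23,24,25,26,27,28,29,30,31}
step 4: v0 <- (tid // -3)            {8,9,10,11,12,13,14,15,16,17,18,19,20,21,22,23,24,25,26,27,28,29,30,31}
step 5: v3 <- (max(v3, -7) // -2)    {0,1,2,3,4,5,6,7,8,9,10,11,12,13,14,15,16,17,18,19,20,21,22,23,24,25,26,27,28,29,30,31}
step 6: v1 <- 5                      {0,1,2,3,4,5,6,7,8,9,10,11,12,13,14,15,16,17,18,19,20,21,22,23,24,25,26,27,28,29,30,31}

Answer: 7 steps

v0: 0,1,2,3,4,5,6,7,-3,-3,-4,-4,-4,-5,-5,-5,-6,-6,-6,-7,-7,-7,-8,-8,-8,-9,-9,-9,-10,-10,-10,-11
v3: 0,-1,-1,-2,-2,-3,-3,-4,-2,-2,-2,-2,-2,-2,-2,-2,-2,-2,-2,-2,-2,-2,-2,-2,-2,-2,-2,-2,-2,-2,-2,-2
v1: 5,5,5,5,5,5,5,5,5,5,5,5,5,5,5,5,5,5,5,5,5,5,5,5,5,5,5,5,5,5,5,5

steps = 7; useful = 184; efficiency = 184/224 = 23/28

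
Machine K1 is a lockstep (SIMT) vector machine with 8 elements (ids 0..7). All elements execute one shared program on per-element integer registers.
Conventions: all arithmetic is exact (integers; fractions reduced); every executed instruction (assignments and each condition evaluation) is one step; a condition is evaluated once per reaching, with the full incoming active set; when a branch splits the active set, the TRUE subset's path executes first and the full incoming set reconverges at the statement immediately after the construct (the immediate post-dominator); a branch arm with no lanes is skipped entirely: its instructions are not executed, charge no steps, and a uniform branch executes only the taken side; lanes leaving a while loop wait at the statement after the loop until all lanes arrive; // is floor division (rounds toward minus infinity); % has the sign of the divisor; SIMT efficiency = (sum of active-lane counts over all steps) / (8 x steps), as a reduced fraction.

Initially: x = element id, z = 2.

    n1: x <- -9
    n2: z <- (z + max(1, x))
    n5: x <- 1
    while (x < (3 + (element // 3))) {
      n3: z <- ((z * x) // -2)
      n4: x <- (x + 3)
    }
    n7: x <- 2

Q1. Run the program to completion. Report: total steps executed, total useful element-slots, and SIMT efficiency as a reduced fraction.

Answer: 11 steps, 70 useful, 35/44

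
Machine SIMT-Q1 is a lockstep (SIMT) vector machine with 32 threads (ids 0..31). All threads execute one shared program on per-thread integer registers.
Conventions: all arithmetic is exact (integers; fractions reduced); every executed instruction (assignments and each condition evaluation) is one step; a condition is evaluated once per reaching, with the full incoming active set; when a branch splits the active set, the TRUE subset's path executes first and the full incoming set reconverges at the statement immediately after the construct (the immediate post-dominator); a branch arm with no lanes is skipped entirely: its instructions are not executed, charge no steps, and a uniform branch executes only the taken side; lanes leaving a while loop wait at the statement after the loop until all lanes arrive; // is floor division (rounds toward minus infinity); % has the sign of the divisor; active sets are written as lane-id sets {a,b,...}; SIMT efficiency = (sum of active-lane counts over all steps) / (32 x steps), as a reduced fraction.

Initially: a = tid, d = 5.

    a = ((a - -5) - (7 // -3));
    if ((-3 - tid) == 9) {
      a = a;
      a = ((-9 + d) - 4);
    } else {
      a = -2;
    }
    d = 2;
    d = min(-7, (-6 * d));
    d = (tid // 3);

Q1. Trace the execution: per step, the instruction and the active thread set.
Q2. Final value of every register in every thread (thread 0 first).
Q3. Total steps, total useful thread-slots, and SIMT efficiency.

step 0: a <- ((a - -5) - (7 // -3))  {0,1,2,3,4,5,6,7,8,9,10,11,12,13,14,15,16,17,18,19,20,21,22,23,24,25,26,27,28,29,30,31}
step 1: eval ((-3 - tid) == 9)       {0,1,2,3,4,5,6,7,8,9,10,11,12,13,14,15,16,17,18,19,20,21,22,23,24,25,26,27,28,29,30,31}
step 2: a <- -2                      {0,1,2,3,4,5,6,7,8,9,10,11,12,13,14,15,16,17,18,19,20,21,22,23,24,25,26,27,28,29,30,31}
step 3: d <- 2                       {0,1,2,3,4,5,6,7,8,9,10,11,12,13,14,15,16,17,18,19,20,21,22,23,24,25,26,27,28,29,30,31}
step 4: d <- min(-7, (-6 * d))       {0,1,2,3,4,5,6,7,8,9,10,11,12,13,14,15,16,17,18,19,20,21,22,23,24,25,26,27,28,29,30,31}
step 5: d <- (tid // 3)              {0,1,2,3,4,5,6,7,8,9,10,11,12,13,14,15,16,17,18,19,20,21,22,23,24,25,26,27,28,29,30,31}

Answer: 6 steps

a: -2,-2,-2,-2,-2,-2,-2,-2,-2,-2,-2,-2,-2,-2,-2,-2,-2,-2,-2,-2,-2,-2,-2,-2,-2,-2,-2,-2,-2,-2,-2,-2
d: 0,0,0,1,1,1,2,2,2,3,3,3,4,4,4,5,5,5,6,6,6,7,7,7,8,8,8,9,9,9,10,10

steps = 6; useful = 192; efficiency = 192/192 = 1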